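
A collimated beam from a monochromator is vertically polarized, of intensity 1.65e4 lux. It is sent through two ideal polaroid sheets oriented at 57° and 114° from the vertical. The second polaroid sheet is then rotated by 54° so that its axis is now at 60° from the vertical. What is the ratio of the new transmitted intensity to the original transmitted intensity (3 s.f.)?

I_new/I_old ≈ 3.36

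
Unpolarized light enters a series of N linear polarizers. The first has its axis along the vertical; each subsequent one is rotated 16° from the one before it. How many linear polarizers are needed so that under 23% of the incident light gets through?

N = 11

First polarizer halves the unpolarized light: factor 1/2.
Each further stage multiplies by cos²(16°) = 0.924.
After N polarizers: T = 0.5·0.924^(N−1). Require T < 0.23 ⇒ N−1 > ln(0.23/0.5)/ln(0.924) = 9.83, so N−1 ≥ 10 and N = 11.
Check: N=11 gives T = 0.2269 < 0.23; N=10 gives T = 0.2455.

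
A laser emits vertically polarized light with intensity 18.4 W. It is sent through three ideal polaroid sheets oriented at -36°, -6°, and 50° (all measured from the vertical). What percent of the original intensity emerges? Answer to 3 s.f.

I₁ = 18.4 W · cos²(36°) = 12.04 W.
I₂ = I₁ · cos²(30°) = 12.04 · 0.75 = 9.032 W.
I₃ = I₂ · cos²(56°) = 9.032 · 0.3127 = 2.824 W.
That is 15.35% of the incident intensity.

≈ 15.3%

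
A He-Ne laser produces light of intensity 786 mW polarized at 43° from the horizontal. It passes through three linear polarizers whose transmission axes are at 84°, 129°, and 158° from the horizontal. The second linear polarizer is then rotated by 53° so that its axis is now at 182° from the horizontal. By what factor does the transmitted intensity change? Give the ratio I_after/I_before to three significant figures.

I_new/I_old ≈ 0.0423

Before rotation:
I₁ = I₀ cos²(84° − 43°) = I₀ cos²(41°) = 0.5696 I₀.
I₂ = I₁ cos²(129° − 84°) = 0.5696 I₀ · cos²(45°) = 0.2848 I₀.
I₃ = I₂ cos²(158° − 129°) = 0.2848 I₀ · cos²(29°) = 0.2179 I₀.
After rotation:
I₁ = I₀ cos²(84° − 43°) = I₀ cos²(41°) = 0.5696 I₀.
Angle between axes 1 and 2: 82°. I₂ = 0.5696 I₀ · cos²(82°) = 0.01103 I₀.
I₃ = I₂ cos²(158° − 182°) = 0.01103 I₀ · cos²(24°) = 0.009207 I₀.
Ratio = 0.009207 / 0.2179 = 0.04226.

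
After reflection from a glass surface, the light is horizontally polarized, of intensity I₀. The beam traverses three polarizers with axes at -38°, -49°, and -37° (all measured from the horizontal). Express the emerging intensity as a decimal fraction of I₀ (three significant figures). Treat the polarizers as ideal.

I₁ = I₀ cos²(-38° − 0°) = I₀ cos²(38°) = 0.621 I₀.
I₂ = I₁ cos²(-49° + 38°) = 0.621 I₀ · cos²(11°) = 0.5984 I₀.
I₃ = I₂ cos²(-37° + 49°) = 0.5984 I₀ · cos²(12°) = 0.5725 I₀.
Transmitted fraction = 0.5725.

≈ 0.572 I₀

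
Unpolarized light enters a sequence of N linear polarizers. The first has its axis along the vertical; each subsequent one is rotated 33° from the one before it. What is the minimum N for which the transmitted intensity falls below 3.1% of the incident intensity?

N = 9

First polarizer halves the unpolarized light: factor 1/2.
Each further stage multiplies by cos²(33°) = 0.7034.
After N polarizers: T = 0.5·0.7034^(N−1). Require T < 0.031 ⇒ N−1 > ln(0.031/0.5)/ln(0.7034) = 7.90, so N−1 ≥ 8 and N = 9.
Check: N=9 gives T = 0.02995 < 0.031; N=8 gives T = 0.04258.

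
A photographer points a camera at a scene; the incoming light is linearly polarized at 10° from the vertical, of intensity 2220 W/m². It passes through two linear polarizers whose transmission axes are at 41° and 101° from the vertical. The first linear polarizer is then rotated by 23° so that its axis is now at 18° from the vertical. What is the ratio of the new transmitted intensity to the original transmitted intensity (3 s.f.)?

I_new/I_old ≈ 0.0793

Before rotation:
I₁ = I₀ cos²(41° − 10°) = I₀ cos²(31°) = 0.7347 I₀.
I₂ = I₁ cos²(101° − 41°) = 0.7347 I₀ · cos²(60°) = 0.1837 I₀.
After rotation:
I₁ = I₀ cos²(18° − 10°) = I₀ cos²(8°) = 0.9806 I₀.
I₂ = I₁ cos²(101° − 18°) = 0.9806 I₀ · cos²(83°) = 0.01456 I₀.
Ratio = 0.01456 / 0.1837 = 0.07929.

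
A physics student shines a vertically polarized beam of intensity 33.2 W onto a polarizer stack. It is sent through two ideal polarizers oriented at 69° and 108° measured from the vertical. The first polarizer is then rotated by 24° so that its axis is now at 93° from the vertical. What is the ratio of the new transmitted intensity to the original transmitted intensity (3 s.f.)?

Before rotation:
By Malus's law, I₁ = I₀ cos²(69° − 0°) = I₀ cos²(69°) = 0.1284 I₀.
I₂ = I₁ cos²(108° − 69°) = 0.1284 I₀ · cos²(39°) = 0.07756 I₀.
After rotation:
I₁ = I₀ cos²(93° − 0°) = I₀ cos²(87°) = 0.002739 I₀.
I₂ = I₁ cos²(108° − 93°) = 0.002739 I₀ · cos²(15°) = 0.002556 I₀.
Ratio = 0.002556 / 0.07756 = 0.03295.

I_new/I_old ≈ 0.0329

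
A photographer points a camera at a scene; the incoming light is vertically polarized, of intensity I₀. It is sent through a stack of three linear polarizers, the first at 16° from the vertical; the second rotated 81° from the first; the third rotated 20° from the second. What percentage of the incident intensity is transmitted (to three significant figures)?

≈ 2.00%

I₁ = I₀ cos²(16° − 0°) = I₀ cos²(16°) = 0.924 I₀.
I₂ = I₁ cos²(81°) = 0.924 · 0.02447 I₀ = 0.02261 I₀.
I₃ = I₂ cos²(20°) = 0.02261 · 0.883 I₀ = 0.01997 I₀.
That is 1.997% of the incident intensity.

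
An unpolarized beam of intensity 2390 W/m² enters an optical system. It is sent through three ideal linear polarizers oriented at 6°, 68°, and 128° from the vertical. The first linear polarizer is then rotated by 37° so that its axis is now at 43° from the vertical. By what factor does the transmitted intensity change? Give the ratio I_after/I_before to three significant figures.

I_new/I_old ≈ 3.73

Before rotation:
Unpolarized light through the first polarizer → I₁ = ½ I₀, now polarized at 6°.
I₂ = I₁ cos²(68° − 6°) = 0.5 I₀ · cos²(62°) = 0.1102 I₀.
I₃ = I₂ cos²(128° − 68°) = 0.1102 I₀ · cos²(60°) = 0.02755 I₀.
After rotation:
Unpolarized light through the first polarizer → I₁ = ½ I₀, now polarized at 43°.
I₂ = I₁ cos²(68° − 43°) = 0.5 I₀ · cos²(25°) = 0.4107 I₀.
I₃ = I₂ cos²(128° − 68°) = 0.4107 I₀ · cos²(60°) = 0.1027 I₀.
Ratio = 0.1027 / 0.02755 = 3.727.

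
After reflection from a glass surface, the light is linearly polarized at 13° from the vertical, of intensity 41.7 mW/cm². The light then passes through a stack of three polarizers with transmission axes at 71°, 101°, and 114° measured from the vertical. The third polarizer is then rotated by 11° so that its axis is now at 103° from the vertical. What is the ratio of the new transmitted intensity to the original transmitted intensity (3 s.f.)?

I_new/I_old ≈ 1.05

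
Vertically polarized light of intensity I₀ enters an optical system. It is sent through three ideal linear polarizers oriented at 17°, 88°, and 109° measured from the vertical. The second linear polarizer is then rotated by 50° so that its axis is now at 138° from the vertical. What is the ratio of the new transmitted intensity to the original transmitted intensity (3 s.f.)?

Before rotation:
By Malus's law, I₁ = I₀ cos²(17° − 0°) = I₀ cos²(17°) = 0.9145 I₀.
I₂ = I₁ cos²(88° − 17°) = 0.9145 I₀ · cos²(71°) = 0.09693 I₀.
I₃ = I₂ cos²(109° − 88°) = 0.09693 I₀ · cos²(21°) = 0.08449 I₀.
After rotation:
I₁ = I₀ cos²(17° − 0°) = I₀ cos²(17°) = 0.9145 I₀.
Angle between axes 1 and 2: 59°. I₂ = 0.9145 I₀ · cos²(59°) = 0.2426 I₀.
I₃ = I₂ cos²(109° − 138°) = 0.2426 I₀ · cos²(29°) = 0.1856 I₀.
Ratio = 0.1856 / 0.08449 = 2.196.

I_new/I_old ≈ 2.20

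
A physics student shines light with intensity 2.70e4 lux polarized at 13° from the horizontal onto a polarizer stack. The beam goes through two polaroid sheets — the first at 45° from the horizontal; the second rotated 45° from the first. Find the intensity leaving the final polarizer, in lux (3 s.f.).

I ≈ 9710 lux

I₁ = 2.70e4 lux · cos²(32°) = 1.942e+04 lux.
I₂ = I₁ · cos²(45°) = 1.942e+04 · 0.5 = 9709 lux.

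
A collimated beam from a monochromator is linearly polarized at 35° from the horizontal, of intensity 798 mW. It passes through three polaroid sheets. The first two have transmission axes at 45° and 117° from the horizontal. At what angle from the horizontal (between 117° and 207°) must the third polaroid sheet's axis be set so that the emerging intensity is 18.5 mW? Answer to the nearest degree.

By Malus's law, I₁ = I₀ cos²(45° − 35°) = I₀ cos²(10°) = 0.9698 I₀.
I₂ = I₁ cos²(117° − 45°) = 0.9698 I₀ · cos²(72°) = 0.09261 I₀.
Target fraction: 18.5 / 798 mW = 0.02318 of I₀.
Need I₃/I₀ = 0.02318, so cos²(θ − 117°) = 0.02318 / 0.09261 = 0.2503.
θ − 117° = arccos(√0.2503) = 60.0°, giving θ ≈ 117 + 60.0 = 177.0°.

θ ≈ 177°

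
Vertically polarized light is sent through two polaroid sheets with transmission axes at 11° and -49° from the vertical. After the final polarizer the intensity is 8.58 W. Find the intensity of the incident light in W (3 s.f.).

I₀ ≈ 35.6 W

I₁ = I₀ cos²(11° − 0°) = I₀ cos²(11°) = 0.9636 I₀.
I₂ = I₁ cos²(-49° − 11°) = 0.9636 I₀ · cos²(60°) = 0.2409 I₀.
So 8.58 W = 0.2409 I₀, giving I₀ = 8.58/0.2409 = 35.62 W.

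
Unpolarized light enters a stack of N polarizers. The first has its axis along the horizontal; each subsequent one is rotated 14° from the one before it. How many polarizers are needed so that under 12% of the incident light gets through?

N = 25

First polarizer halves the unpolarized light: factor 1/2.
Each further stage multiplies by cos²(14°) = 0.9415.
After N polarizers: T = 0.5·0.9415^(N−1). Require T < 0.12 ⇒ N−1 > ln(0.12/0.5)/ln(0.9415) = 23.66, so N−1 ≥ 24 and N = 25.
Check: N=25 gives T = 0.1176 < 0.12; N=24 gives T = 0.1249.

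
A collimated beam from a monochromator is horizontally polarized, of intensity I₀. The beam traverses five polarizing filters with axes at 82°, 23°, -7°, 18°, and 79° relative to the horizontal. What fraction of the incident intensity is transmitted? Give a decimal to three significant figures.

By Malus's law, I₁ = I₀ cos²(82° − 0°) = I₀ cos²(82°) = 0.01937 I₀.
I₂ = I₁ cos²(23° − 82°) = 0.01937 I₀ · cos²(59°) = 0.005138 I₀.
I₃ = I₂ cos²(-7° − 23°) = 0.005138 I₀ · cos²(30°) = 0.003853 I₀.
I₄ = I₃ cos²(18° + 7°) = 0.003853 I₀ · cos²(25°) = 0.003165 I₀.
I₅ = I₄ cos²(79° − 18°) = 0.003165 I₀ · cos²(61°) = 0.000744 I₀.
Transmitted fraction = 0.000744.

≈ 0.000744 I₀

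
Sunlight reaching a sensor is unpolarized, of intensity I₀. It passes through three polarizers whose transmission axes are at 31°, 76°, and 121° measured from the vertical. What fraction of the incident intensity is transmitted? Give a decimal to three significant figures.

Unpolarized light through the first polarizer → I₁ = ½ I₀, now polarized at 31°.
I₂ = I₁ cos²(76° − 31°) = 0.5 I₀ · cos²(45°) = 0.25 I₀.
I₃ = I₂ cos²(121° − 76°) = 0.25 I₀ · cos²(45°) = 0.125 I₀.
Transmitted fraction = 0.125.

≈ 0.125 I₀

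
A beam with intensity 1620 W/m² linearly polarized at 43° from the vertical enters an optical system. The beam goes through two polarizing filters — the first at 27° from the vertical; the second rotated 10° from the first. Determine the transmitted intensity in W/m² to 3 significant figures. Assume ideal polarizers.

I ≈ 1450 W/m²

I₁ = 1620 W/m² · cos²(16°) = 1497 W/m².
I₂ = I₁ · cos²(10°) = 1497 · 0.9698 = 1452 W/m².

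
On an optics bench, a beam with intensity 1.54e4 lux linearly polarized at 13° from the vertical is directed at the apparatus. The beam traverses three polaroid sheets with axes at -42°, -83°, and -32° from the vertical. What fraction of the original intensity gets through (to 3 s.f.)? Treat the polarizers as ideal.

I/I₀ ≈ 0.0742

I₁ = 1.54e4 lux · cos²(55°) = 5066 lux.
I₂ = I₁ · cos²(41°) = 5066 · 0.5696 = 2886 lux.
I₃ = I₂ · cos²(51°) = 2886 · 0.396 = 1143 lux.
Transmitted fraction = 0.07421.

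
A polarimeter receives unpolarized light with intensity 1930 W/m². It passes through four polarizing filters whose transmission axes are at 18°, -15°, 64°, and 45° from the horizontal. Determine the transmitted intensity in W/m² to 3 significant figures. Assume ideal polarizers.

I ≈ 22.1 W/m²

Unpolarized light through the first polarizer → I₁ = 1930 W/m²/2 = 965 W/m², polarized at 18°.
I₂ = I₁ · cos²(33°) = 965 · 0.7034 = 678.8 W/m².
I₃ = I₂ · cos²(79°) = 678.8 · 0.03641 = 24.71 W/m².
I₄ = I₃ · cos²(19°) = 24.71 · 0.894 = 22.09 W/m².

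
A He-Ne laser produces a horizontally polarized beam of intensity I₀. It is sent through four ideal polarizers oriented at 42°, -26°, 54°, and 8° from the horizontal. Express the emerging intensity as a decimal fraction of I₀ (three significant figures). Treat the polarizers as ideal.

≈ 0.00113 I₀

I₁ = I₀ cos²(42° − 0°) = I₀ cos²(42°) = 0.5523 I₀.
I₂ = I₁ cos²(-26° − 42°) = 0.5523 I₀ · cos²(68°) = 0.0775 I₀.
I₃ = I₂ cos²(54° + 26°) = 0.0775 I₀ · cos²(80°) = 0.002337 I₀.
I₄ = I₃ cos²(8° − 54°) = 0.002337 I₀ · cos²(46°) = 0.001128 I₀.
Transmitted fraction = 0.001128.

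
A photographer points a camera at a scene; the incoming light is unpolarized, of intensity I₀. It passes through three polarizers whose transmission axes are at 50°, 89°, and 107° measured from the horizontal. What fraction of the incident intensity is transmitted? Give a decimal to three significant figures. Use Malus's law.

≈ 0.273 I₀

Unpolarized light through the first polarizer → I₁ = ½ I₀, now polarized at 50°.
I₂ = I₁ cos²(89° − 50°) = 0.5 I₀ · cos²(39°) = 0.302 I₀.
I₃ = I₂ cos²(107° − 89°) = 0.302 I₀ · cos²(18°) = 0.2731 I₀.
Transmitted fraction = 0.2731.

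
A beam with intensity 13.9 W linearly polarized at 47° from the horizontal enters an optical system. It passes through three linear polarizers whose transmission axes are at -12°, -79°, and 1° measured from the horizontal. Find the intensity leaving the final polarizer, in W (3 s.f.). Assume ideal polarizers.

By Malus's law, I₁ = 13.9 W · cos²(59°) = 3.687 W.
I₂ = I₁ · cos²(67°) = 3.687 · 0.1527 = 0.5629 W.
I₃ = I₂ · cos²(80°) = 0.5629 · 0.03015 = 0.01697 W.

I ≈ 0.0170 W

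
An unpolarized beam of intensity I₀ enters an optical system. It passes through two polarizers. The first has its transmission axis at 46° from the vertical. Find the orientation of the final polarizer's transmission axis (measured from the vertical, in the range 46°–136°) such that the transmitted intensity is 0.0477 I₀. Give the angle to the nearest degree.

θ ≈ 118°

Unpolarized light through the first polarizer → I₁ = ½ I₀, now polarized at 46°.
Need I₂/I₀ = 0.0477, so cos²(θ − 46°) = 0.0477 / 0.5 = 0.0954.
θ − 46° = arccos(√0.0954) = 72.0°, giving θ ≈ 46 + 72.0 = 118.0°.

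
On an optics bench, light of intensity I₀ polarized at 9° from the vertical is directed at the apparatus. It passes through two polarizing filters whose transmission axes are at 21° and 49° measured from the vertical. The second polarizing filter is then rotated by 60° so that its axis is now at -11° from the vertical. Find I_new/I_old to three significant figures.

Before rotation:
I₁ = I₀ cos²(21° − 9°) = I₀ cos²(12°) = 0.9568 I₀.
I₂ = I₁ cos²(49° − 21°) = 0.9568 I₀ · cos²(28°) = 0.7459 I₀.
After rotation:
I₁ = I₀ cos²(21° − 9°) = I₀ cos²(12°) = 0.9568 I₀.
I₂ = I₁ cos²(-11° − 21°) = 0.9568 I₀ · cos²(32°) = 0.6881 I₀.
Ratio = 0.6881 / 0.7459 = 0.9225.

I_new/I_old ≈ 0.923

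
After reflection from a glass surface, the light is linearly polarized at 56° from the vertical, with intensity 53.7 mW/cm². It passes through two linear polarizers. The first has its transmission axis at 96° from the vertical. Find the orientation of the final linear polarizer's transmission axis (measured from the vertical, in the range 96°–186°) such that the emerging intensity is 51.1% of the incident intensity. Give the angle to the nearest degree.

θ ≈ 117°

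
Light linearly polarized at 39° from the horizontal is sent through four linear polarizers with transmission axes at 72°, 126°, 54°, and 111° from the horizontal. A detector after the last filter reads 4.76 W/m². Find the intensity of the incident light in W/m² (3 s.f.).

I₁ = I₀ cos²(72° − 39°) = I₀ cos²(33°) = 0.7034 I₀.
I₂ = I₁ cos²(126° − 72°) = 0.7034 I₀ · cos²(54°) = 0.243 I₀.
I₃ = I₂ cos²(54° − 126°) = 0.243 I₀ · cos²(72°) = 0.02321 I₀.
I₄ = I₃ cos²(111° − 54°) = 0.02321 I₀ · cos²(57°) = 0.006883 I₀.
So 4.76 W/m² = 0.006883 I₀, giving I₀ = 4.76/0.006883 = 691.5 W/m².

I₀ ≈ 692 W/m²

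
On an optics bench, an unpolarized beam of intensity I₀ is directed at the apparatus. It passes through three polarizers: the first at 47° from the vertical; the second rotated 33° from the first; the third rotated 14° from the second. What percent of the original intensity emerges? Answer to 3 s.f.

≈ 33.1%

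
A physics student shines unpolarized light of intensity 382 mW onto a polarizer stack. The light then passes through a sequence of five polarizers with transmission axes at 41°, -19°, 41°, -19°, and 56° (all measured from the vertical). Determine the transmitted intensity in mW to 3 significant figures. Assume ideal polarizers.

Unpolarized light through the first polarizer → I₁ = 382 mW/2 = 191 mW, polarized at 41°.
I₂ = I₁ · cos²(60°) = 191 · 0.25 = 47.75 mW.
I₃ = I₂ · cos²(60°) = 47.75 · 0.25 = 11.94 mW.
I₄ = I₃ · cos²(60°) = 11.94 · 0.25 = 2.984 mW.
I₅ = I₄ · cos²(75°) = 2.984 · 0.06699 = 0.1999 mW.

I ≈ 0.200 mW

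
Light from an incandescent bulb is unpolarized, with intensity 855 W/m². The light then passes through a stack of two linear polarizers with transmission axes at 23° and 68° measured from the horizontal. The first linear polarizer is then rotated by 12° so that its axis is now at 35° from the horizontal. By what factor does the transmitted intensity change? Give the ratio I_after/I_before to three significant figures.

Before rotation:
Unpolarized light through the first polarizer → I₁ = ½ I₀, now polarized at 23°.
I₂ = I₁ cos²(68° − 23°) = 0.5 I₀ · cos²(45°) = 0.25 I₀.
After rotation:
Unpolarized light through the first polarizer → I₁ = ½ I₀, now polarized at 35°.
I₂ = I₁ cos²(68° − 35°) = 0.5 I₀ · cos²(33°) = 0.3517 I₀.
Ratio = 0.3517 / 0.25 = 1.407.

I_new/I_old ≈ 1.41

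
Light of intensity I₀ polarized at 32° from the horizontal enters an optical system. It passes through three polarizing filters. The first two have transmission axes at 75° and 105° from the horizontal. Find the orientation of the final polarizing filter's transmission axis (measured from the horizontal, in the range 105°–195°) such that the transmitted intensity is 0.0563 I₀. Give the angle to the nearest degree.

θ ≈ 173°

I₁ = I₀ cos²(75° − 32°) = I₀ cos²(43°) = 0.5349 I₀.
I₂ = I₁ cos²(105° − 75°) = 0.5349 I₀ · cos²(30°) = 0.4012 I₀.
Need I₃/I₀ = 0.0563, so cos²(θ − 105°) = 0.0563 / 0.4012 = 0.1403.
θ − 105° = arccos(√0.1403) = 68.0°, giving θ ≈ 105 + 68.0 = 173.0°.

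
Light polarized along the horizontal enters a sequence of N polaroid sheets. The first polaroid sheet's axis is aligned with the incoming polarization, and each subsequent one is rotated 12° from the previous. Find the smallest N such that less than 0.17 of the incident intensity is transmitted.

N = 42

First polarizer is aligned with the polarization: full transmission.
Each further stage multiplies by cos²(12°) = 0.9568.
After N polarizers: T = 0.9568^(N−1). Require T < 0.17 ⇒ N−1 > ln(0.17)/ln(0.9568) = 40.10, so N−1 ≥ 41 and N = 42.
Check: N=42 gives T = 0.1634 < 0.17; N=41 gives T = 0.1707.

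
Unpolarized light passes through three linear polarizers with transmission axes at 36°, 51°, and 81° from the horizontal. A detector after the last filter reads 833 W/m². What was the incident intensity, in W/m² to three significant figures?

I₀ ≈ 2380 W/m²

Unpolarized light through the first polarizer → I₁ = ½ I₀, now polarized at 36°.
I₂ = I₁ cos²(51° − 36°) = 0.5 I₀ · cos²(15°) = 0.4665 I₀.
I₃ = I₂ cos²(81° − 51°) = 0.4665 I₀ · cos²(30°) = 0.3499 I₀.
So 833 W/m² = 0.3499 I₀, giving I₀ = 833/0.3499 = 2381 W/m².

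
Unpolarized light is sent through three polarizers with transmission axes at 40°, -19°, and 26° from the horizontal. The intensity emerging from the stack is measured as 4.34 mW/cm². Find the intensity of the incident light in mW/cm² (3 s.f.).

Unpolarized light through the first polarizer → I₁ = ½ I₀, now polarized at 40°.
I₂ = I₁ cos²(-19° − 40°) = 0.5 I₀ · cos²(59°) = 0.1326 I₀.
I₃ = I₂ cos²(26° + 19°) = 0.1326 I₀ · cos²(45°) = 0.06632 I₀.
So 4.34 mW/cm² = 0.06632 I₀, giving I₀ = 4.34/0.06632 = 65.44 mW/cm².

I₀ ≈ 65.4 mW/cm²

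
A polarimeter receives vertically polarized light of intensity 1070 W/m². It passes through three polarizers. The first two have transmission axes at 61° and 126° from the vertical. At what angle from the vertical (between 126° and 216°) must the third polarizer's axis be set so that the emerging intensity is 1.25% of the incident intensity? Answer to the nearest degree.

I₁ = I₀ cos²(61° − 0°) = I₀ cos²(61°) = 0.235 I₀.
I₂ = I₁ cos²(126° − 61°) = 0.235 I₀ · cos²(65°) = 0.04198 I₀.
Need I₃/I₀ = 0.0125, so cos²(θ − 126°) = 0.0125 / 0.04198 = 0.2978.
θ − 126° = arccos(√0.2978) = 56.9°, giving θ ≈ 126 + 56.9 = 182.9°.

θ ≈ 183°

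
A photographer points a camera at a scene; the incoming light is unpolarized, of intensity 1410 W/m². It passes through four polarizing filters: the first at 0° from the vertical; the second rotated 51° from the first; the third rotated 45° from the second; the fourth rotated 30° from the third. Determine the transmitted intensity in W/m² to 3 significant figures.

Unpolarized light through the first polarizer → I₁ = 1410 W/m²/2 = 705 W/m², polarized at 0°.
I₂ = I₁ · cos²(51°) = 705 · 0.396 = 279.2 W/m².
I₃ = I₂ · cos²(45°) = 279.2 · 0.5 = 139.6 W/m².
I₄ = I₃ · cos²(30°) = 139.6 · 0.75 = 104.7 W/m².

I ≈ 105 W/m²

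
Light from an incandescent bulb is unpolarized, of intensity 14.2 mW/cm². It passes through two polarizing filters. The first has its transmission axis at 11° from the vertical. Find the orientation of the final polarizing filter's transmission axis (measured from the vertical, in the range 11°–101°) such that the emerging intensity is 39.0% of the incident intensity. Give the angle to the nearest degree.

Unpolarized light through the first polarizer → I₁ = ½ I₀, now polarized at 11°.
Need I₂/I₀ = 0.39, so cos²(θ − 11°) = 0.39 / 0.5 = 0.78.
θ − 11° = arccos(√0.78) = 28.0°, giving θ ≈ 11 + 28.0 = 39.0°.

θ ≈ 39°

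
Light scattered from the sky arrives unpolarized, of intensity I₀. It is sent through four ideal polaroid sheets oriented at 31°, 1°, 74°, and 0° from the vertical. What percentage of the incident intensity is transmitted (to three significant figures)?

Unpolarized light through the first polarizer → I₁ = ½ I₀, now polarized at 31°.
I₂ = I₁ cos²(1° − 31°) = 0.5 I₀ · cos²(30°) = 0.375 I₀.
I₃ = I₂ cos²(74° − 1°) = 0.375 I₀ · cos²(73°) = 0.03206 I₀.
I₄ = I₃ cos²(0° − 74°) = 0.03206 I₀ · cos²(74°) = 0.002435 I₀.
That is 0.2435% of the incident intensity.

≈ 0.244%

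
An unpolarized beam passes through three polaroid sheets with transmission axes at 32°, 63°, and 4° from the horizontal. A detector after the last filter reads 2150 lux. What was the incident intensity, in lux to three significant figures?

I₀ ≈ 2.21e4 lux

Unpolarized light through the first polarizer → I₁ = ½ I₀, now polarized at 32°.
I₂ = I₁ cos²(63° − 32°) = 0.5 I₀ · cos²(31°) = 0.3674 I₀.
I₃ = I₂ cos²(4° − 63°) = 0.3674 I₀ · cos²(59°) = 0.09745 I₀.
So 2150 lux = 0.09745 I₀, giving I₀ = 2150/0.09745 = 2.206e+04 lux.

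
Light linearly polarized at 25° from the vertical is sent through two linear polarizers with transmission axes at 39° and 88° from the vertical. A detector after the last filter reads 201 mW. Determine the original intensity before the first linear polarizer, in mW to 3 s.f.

I₀ ≈ 496 mW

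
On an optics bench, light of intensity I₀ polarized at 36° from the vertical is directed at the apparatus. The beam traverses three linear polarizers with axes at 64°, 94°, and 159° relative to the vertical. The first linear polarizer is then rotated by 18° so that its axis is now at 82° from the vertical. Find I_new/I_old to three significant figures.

I_new/I_old ≈ 0.790

Before rotation:
I₁ = I₀ cos²(64° − 36°) = I₀ cos²(28°) = 0.7796 I₀.
I₂ = I₁ cos²(94° − 64°) = 0.7796 I₀ · cos²(30°) = 0.5847 I₀.
I₃ = I₂ cos²(159° − 94°) = 0.5847 I₀ · cos²(65°) = 0.1044 I₀.
After rotation:
I₁ = I₀ cos²(82° − 36°) = I₀ cos²(46°) = 0.4826 I₀.
I₂ = I₁ cos²(94° − 82°) = 0.4826 I₀ · cos²(12°) = 0.4617 I₀.
I₃ = I₂ cos²(159° − 94°) = 0.4617 I₀ · cos²(65°) = 0.08246 I₀.
Ratio = 0.08246 / 0.1044 = 0.7896.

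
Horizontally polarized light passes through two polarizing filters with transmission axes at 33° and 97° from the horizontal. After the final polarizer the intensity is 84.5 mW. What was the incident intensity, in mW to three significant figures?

By Malus's law, I₁ = I₀ cos²(33° − 0°) = I₀ cos²(33°) = 0.7034 I₀.
I₂ = I₁ cos²(97° − 33°) = 0.7034 I₀ · cos²(64°) = 0.1352 I₀.
So 84.5 mW = 0.1352 I₀, giving I₀ = 84.5/0.1352 = 625.2 mW.

I₀ ≈ 625 mW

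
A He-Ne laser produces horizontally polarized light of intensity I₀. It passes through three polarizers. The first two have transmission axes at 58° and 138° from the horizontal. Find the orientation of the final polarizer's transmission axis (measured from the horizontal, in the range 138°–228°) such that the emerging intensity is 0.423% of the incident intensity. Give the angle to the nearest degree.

By Malus's law, I₁ = I₀ cos²(58° − 0°) = I₀ cos²(58°) = 0.2808 I₀.
I₂ = I₁ cos²(138° − 58°) = 0.2808 I₀ · cos²(80°) = 0.008468 I₀.
Need I₃/I₀ = 0.00423, so cos²(θ − 138°) = 0.00423 / 0.008468 = 0.4996.
θ − 138° = arccos(√0.4996) = 45.0°, giving θ ≈ 138 + 45.0 = 183.0°.

θ ≈ 183°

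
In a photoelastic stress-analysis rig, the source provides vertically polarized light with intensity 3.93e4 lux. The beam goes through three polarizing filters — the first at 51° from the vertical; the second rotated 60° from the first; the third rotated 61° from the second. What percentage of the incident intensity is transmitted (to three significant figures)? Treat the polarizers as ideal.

By Malus's law, I₁ = 3.93e4 lux · cos²(51°) = 1.556e+04 lux.
I₂ = I₁ · cos²(60°) = 1.556e+04 · 0.25 = 3891 lux.
I₃ = I₂ · cos²(61°) = 3891 · 0.235 = 914.6 lux.
That is 2.327% of the incident intensity.

≈ 2.33%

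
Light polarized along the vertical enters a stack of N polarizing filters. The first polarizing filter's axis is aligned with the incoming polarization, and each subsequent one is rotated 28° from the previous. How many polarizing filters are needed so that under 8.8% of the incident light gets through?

N = 11

First polarizer is aligned with the polarization: full transmission.
Each further stage multiplies by cos²(28°) = 0.7796.
After N polarizers: T = 0.7796^(N−1). Require T < 0.088 ⇒ N−1 > ln(0.088)/ln(0.7796) = 9.76, so N−1 ≥ 10 and N = 11.
Check: N=11 gives T = 0.08293 < 0.088; N=10 gives T = 0.1064.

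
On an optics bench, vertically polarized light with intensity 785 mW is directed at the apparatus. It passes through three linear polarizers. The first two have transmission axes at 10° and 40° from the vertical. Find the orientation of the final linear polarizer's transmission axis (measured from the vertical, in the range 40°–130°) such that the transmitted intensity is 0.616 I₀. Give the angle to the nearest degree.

I₁ = I₀ cos²(10° − 0°) = I₀ cos²(10°) = 0.9698 I₀.
I₂ = I₁ cos²(40° − 10°) = 0.9698 I₀ · cos²(30°) = 0.7274 I₀.
Need I₃/I₀ = 0.616, so cos²(θ − 40°) = 0.616 / 0.7274 = 0.8469.
θ − 40° = arccos(√0.8469) = 23.0°, giving θ ≈ 40 + 23.0 = 63.0°.

θ ≈ 63°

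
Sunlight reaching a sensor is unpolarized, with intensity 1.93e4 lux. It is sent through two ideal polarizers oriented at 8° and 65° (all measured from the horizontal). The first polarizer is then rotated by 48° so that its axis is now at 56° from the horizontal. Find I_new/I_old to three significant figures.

I_new/I_old ≈ 3.29

Before rotation:
Unpolarized light through the first polarizer → I₁ = ½ I₀, now polarized at 8°.
I₂ = I₁ cos²(65° − 8°) = 0.5 I₀ · cos²(57°) = 0.1483 I₀.
After rotation:
Unpolarized light through the first polarizer → I₁ = ½ I₀, now polarized at 56°.
I₂ = I₁ cos²(65° − 56°) = 0.5 I₀ · cos²(9°) = 0.4878 I₀.
Ratio = 0.4878 / 0.1483 = 3.289.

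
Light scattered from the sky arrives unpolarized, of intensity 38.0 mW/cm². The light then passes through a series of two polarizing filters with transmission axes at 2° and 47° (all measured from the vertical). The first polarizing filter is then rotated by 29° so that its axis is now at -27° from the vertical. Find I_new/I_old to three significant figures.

Before rotation:
Unpolarized light through the first polarizer → I₁ = ½ I₀, now polarized at 2°.
I₂ = I₁ cos²(47° − 2°) = 0.5 I₀ · cos²(45°) = 0.25 I₀.
After rotation:
Unpolarized light through the first polarizer → I₁ = ½ I₀, now polarized at -27°.
I₂ = I₁ cos²(47° + 27°) = 0.5 I₀ · cos²(74°) = 0.03799 I₀.
Ratio = 0.03799 / 0.25 = 0.152.

I_new/I_old ≈ 0.152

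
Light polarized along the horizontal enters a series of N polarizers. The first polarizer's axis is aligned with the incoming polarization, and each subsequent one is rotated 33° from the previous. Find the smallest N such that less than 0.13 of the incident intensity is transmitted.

First polarizer is aligned with the polarization: full transmission.
Each further stage multiplies by cos²(33°) = 0.7034.
After N polarizers: T = 0.7034^(N−1). Require T < 0.13 ⇒ N−1 > ln(0.13)/ln(0.7034) = 5.80, so N−1 ≥ 6 and N = 7.
Check: N=7 gives T = 0.1211 < 0.13; N=6 gives T = 0.1722.

N = 7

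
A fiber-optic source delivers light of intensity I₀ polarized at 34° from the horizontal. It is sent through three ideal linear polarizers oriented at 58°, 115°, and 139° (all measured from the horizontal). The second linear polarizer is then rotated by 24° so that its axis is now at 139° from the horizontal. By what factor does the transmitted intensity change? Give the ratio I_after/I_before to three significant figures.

Before rotation:
I₁ = I₀ cos²(58° − 34°) = I₀ cos²(24°) = 0.8346 I₀.
I₂ = I₁ cos²(115° − 58°) = 0.8346 I₀ · cos²(57°) = 0.2476 I₀.
I₃ = I₂ cos²(139° − 115°) = 0.2476 I₀ · cos²(24°) = 0.2066 I₀.
After rotation:
I₁ = I₀ cos²(58° − 34°) = I₀ cos²(24°) = 0.8346 I₀.
I₂ = I₁ cos²(139° − 58°) = 0.8346 I₀ · cos²(81°) = 0.02042 I₀.
I₃ = I₂ cos²(139° − 139°) = 0.02042 I₀ · cos²(0°) = 0.02042 I₀.
Ratio = 0.02042 / 0.2066 = 0.09885.

I_new/I_old ≈ 0.0989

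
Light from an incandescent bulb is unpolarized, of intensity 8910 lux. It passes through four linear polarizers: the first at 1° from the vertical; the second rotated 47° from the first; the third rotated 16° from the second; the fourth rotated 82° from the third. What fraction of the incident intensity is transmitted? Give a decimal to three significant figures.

Unpolarized light through the first polarizer → I₁ = 8910 lux/2 = 4455 lux, polarized at 1°.
I₂ = I₁ · cos²(47°) = 4455 · 0.4651 = 2072 lux.
I₃ = I₂ · cos²(16°) = 2072 · 0.924 = 1915 lux.
I₄ = I₃ · cos²(82°) = 1915 · 0.01937 = 37.09 lux.
Transmitted fraction = 0.004162.

I/I₀ ≈ 0.00416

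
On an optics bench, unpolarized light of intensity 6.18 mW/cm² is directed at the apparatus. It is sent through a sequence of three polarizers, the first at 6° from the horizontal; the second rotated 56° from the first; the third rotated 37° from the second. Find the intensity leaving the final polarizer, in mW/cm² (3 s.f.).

I ≈ 0.616 mW/cm²

Unpolarized light through the first polarizer → I₁ = 6.18 mW/cm²/2 = 3.09 mW/cm², polarized at 6°.
I₂ = I₁ · cos²(56°) = 3.09 · 0.3127 = 0.9662 mW/cm².
I₃ = I₂ · cos²(37°) = 0.9662 · 0.6378 = 0.6163 mW/cm².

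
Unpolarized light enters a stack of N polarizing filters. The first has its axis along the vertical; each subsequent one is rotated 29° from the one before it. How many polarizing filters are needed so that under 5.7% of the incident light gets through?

N = 10

First polarizer halves the unpolarized light: factor 1/2.
Each further stage multiplies by cos²(29°) = 0.765.
After N polarizers: T = 0.5·0.765^(N−1). Require T < 0.057 ⇒ N−1 > ln(0.057/0.5)/ln(0.765) = 8.10, so N−1 ≥ 9 and N = 10.
Check: N=10 gives T = 0.04485 < 0.057; N=9 gives T = 0.05862.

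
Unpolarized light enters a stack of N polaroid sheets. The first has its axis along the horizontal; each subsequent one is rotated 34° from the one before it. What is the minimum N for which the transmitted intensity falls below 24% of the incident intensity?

N = 3

First polarizer halves the unpolarized light: factor 1/2.
Each further stage multiplies by cos²(34°) = 0.6873.
After N polarizers: T = 0.5·0.6873^(N−1). Require T < 0.24 ⇒ N−1 > ln(0.24/0.5)/ln(0.6873) = 1.96, so N−1 ≥ 2 and N = 3.
Check: N=3 gives T = 0.2362 < 0.24; N=2 gives T = 0.3437.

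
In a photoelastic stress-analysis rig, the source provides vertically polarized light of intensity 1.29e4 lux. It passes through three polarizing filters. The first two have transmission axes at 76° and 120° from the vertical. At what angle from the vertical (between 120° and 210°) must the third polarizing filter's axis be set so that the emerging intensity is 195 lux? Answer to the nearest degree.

I₁ = I₀ cos²(76° − 0°) = I₀ cos²(76°) = 0.05853 I₀.
I₂ = I₁ cos²(120° − 76°) = 0.05853 I₀ · cos²(44°) = 0.03028 I₀.
Target fraction: 195 / 1.29e4 lux = 0.01512 of I₀.
Need I₃/I₀ = 0.01512, so cos²(θ − 120°) = 0.01512 / 0.03028 = 0.4991.
θ − 120° = arccos(√0.4991) = 45.0°, giving θ ≈ 120 + 45.0 = 165.0°.

θ ≈ 165°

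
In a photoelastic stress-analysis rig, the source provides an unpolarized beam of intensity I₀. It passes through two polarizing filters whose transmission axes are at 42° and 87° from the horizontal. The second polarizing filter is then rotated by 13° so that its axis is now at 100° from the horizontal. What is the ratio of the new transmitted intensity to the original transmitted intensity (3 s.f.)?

Before rotation:
Unpolarized light through the first polarizer → I₁ = ½ I₀, now polarized at 42°.
I₂ = I₁ cos²(87° − 42°) = 0.5 I₀ · cos²(45°) = 0.25 I₀.
After rotation:
Unpolarized light through the first polarizer → I₁ = ½ I₀, now polarized at 42°.
I₂ = I₁ cos²(100° − 42°) = 0.5 I₀ · cos²(58°) = 0.1404 I₀.
Ratio = 0.1404 / 0.25 = 0.5616.

I_new/I_old ≈ 0.562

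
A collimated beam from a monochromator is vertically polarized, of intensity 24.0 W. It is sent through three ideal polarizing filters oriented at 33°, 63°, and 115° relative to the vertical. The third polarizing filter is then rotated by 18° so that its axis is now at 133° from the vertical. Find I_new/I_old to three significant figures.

Before rotation:
I₁ = I₀ cos²(33° − 0°) = I₀ cos²(33°) = 0.7034 I₀.
I₂ = I₁ cos²(63° − 33°) = 0.7034 I₀ · cos²(30°) = 0.5275 I₀.
I₃ = I₂ cos²(115° − 63°) = 0.5275 I₀ · cos²(52°) = 0.2 I₀.
After rotation:
I₁ = I₀ cos²(33° − 0°) = I₀ cos²(33°) = 0.7034 I₀.
I₂ = I₁ cos²(63° − 33°) = 0.7034 I₀ · cos²(30°) = 0.5275 I₀.
I₃ = I₂ cos²(133° − 63°) = 0.5275 I₀ · cos²(70°) = 0.06171 I₀.
Ratio = 0.06171 / 0.2 = 0.3086.

I_new/I_old ≈ 0.309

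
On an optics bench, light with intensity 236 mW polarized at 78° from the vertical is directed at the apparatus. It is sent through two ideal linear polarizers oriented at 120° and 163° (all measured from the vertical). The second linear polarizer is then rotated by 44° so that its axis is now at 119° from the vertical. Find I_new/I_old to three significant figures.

I_new/I_old ≈ 1.87

Before rotation:
By Malus's law, I₁ = I₀ cos²(120° − 78°) = I₀ cos²(42°) = 0.5523 I₀.
I₂ = I₁ cos²(163° − 120°) = 0.5523 I₀ · cos²(43°) = 0.2954 I₀.
After rotation:
I₁ = I₀ cos²(120° − 78°) = I₀ cos²(42°) = 0.5523 I₀.
I₂ = I₁ cos²(119° − 120°) = 0.5523 I₀ · cos²(1°) = 0.5521 I₀.
Ratio = 0.5521 / 0.2954 = 1.869.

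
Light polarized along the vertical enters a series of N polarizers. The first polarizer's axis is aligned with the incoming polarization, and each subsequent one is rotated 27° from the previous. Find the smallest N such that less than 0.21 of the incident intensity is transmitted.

First polarizer is aligned with the polarization: full transmission.
Each further stage multiplies by cos²(27°) = 0.7939.
After N polarizers: T = 0.7939^(N−1). Require T < 0.21 ⇒ N−1 > ln(0.21)/ln(0.7939) = 6.76, so N−1 ≥ 7 and N = 8.
Check: N=8 gives T = 0.1988 < 0.21; N=7 gives T = 0.2504.

N = 8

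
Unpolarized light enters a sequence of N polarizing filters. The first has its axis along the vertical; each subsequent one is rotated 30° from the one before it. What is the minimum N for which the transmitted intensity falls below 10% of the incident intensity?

N = 7

First polarizer halves the unpolarized light: factor 1/2.
Each further stage multiplies by cos²(30°) = 0.75.
After N polarizers: T = 0.5·0.75^(N−1). Require T < 0.10 ⇒ N−1 > ln(0.10/0.5)/ln(0.75) = 5.59, so N−1 ≥ 6 and N = 7.
Check: N=7 gives T = 0.08899 < 0.10; N=6 gives T = 0.1187.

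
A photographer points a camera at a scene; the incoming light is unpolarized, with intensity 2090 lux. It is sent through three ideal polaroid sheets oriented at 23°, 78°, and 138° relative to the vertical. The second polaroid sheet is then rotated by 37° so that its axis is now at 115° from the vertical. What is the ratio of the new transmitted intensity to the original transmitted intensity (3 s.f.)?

I_new/I_old ≈ 0.0125

Before rotation:
Unpolarized light through the first polarizer → I₁ = ½ I₀, now polarized at 23°.
I₂ = I₁ cos²(78° − 23°) = 0.5 I₀ · cos²(55°) = 0.1645 I₀.
I₃ = I₂ cos²(138° − 78°) = 0.1645 I₀ · cos²(60°) = 0.04112 I₀.
After rotation:
Unpolarized light through the first polarizer → I₁ = ½ I₀, now polarized at 23°.
Angle between axes 1 and 2: 88°. I₂ = 0.5 I₀ · cos²(88°) = 0.000609 I₀.
I₃ = I₂ cos²(138° − 115°) = 0.000609 I₀ · cos²(23°) = 0.000516 I₀.
Ratio = 0.000516 / 0.04112 = 0.01255.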